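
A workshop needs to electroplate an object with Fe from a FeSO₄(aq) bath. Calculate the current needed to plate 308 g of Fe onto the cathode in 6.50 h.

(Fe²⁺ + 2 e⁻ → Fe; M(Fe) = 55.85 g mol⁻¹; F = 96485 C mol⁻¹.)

45.5 A

n(Fe) = 308 / 55.85 = 5.515 mol.
n(e⁻) = 2 × 5.515 = 11.03 mol.
Q = n(e⁻)·F = 11.03 × 96485 = 1064000 C.
I = Q/t = 1064000 / 23400 s = 45.5 A.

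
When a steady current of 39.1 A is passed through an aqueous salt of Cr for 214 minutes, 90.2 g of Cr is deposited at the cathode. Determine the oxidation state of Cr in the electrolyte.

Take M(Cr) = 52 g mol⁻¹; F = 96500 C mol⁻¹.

+3

Q = I·t = 39.10 A × 12840 s = 502000 C, so n(e⁻) = 502000/96500 = 5.203 mol.
n(Cr) deposited = 90.2 / 52 = 1.735 mol.
Electrons per atom = n(e⁻)/n(Cr) = 5.203 / 1.735 = 3.00 ≈ 3, so the ion is Cr³⁺.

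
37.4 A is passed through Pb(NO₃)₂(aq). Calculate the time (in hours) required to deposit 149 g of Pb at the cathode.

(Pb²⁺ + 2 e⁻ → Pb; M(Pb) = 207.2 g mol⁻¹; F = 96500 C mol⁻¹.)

n(Pb) = m/M = 149 / 207.2 = 0.7191 mol.
Each Pb atom requires 2 electrons, so n(e⁻) = 2 × 0.7191 = 1.438 mol.
Q = n(e⁻)·F = 1.438 × 96500 = 138800 C.
t = Q/I = 138800 / 37.40 A = 3711 s = 1.03 h.

1.03 h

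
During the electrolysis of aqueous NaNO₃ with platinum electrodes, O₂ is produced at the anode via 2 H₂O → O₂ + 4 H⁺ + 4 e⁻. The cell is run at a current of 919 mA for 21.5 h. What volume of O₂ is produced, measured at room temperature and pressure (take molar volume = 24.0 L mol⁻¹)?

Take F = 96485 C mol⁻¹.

Q = I·t = 0.9190 A × 77400 s = 71130 C.
n(e⁻) = Q/F = 71130 / 96485 = 0.7372 mol.
4 electrons are transferred per O₂ molecule, so n(O₂) = 0.7372 / 4 = 0.1843 mol.
V = n × V_m = 0.1843 × 24.0 = 4.42 L.

4.42 L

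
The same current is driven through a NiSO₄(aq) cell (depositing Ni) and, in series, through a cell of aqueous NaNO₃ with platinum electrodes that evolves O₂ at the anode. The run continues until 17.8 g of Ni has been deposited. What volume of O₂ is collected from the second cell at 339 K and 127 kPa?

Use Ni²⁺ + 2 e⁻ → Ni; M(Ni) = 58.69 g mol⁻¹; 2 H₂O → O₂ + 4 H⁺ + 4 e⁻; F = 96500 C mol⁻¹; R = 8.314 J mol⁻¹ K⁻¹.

3.37 L

n(Ni) = 17.8 / 58.69 = 0.3033 mol, so n(e⁻) = 2 × 0.3033 = 0.6066 mol.
The cells are in series, so the same 0.6066 mol of electrons passes through the second cell.
2 H₂O → O₂ + 4 H⁺ + 4 e⁻ — 4 mol e⁻ per mol O₂, so n(O₂) = 0.6066/4 = 0.1516 mol.
V = nRT/P = (0.1516 × 8.314 × 339) / (127 × 10³) = 0.00337 m³ = 3.37 L.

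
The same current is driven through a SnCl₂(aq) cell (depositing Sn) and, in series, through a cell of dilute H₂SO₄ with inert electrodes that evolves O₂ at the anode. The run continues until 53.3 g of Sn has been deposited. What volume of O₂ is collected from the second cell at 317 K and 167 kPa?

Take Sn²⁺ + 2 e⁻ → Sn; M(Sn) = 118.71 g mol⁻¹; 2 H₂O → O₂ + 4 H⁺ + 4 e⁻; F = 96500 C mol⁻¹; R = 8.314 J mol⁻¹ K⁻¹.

n(Sn) = 53.3 / 118.71 = 0.4490 mol, so n(e⁻) = 2 × 0.4490 = 0.8980 mol.
The cells are in series, so the same 0.8980 mol of electrons passes through the second cell.
2 H₂O → O₂ + 4 H⁺ + 4 e⁻ — 4 mol e⁻ per mol O₂, so n(O₂) = 0.8980/4 = 0.2245 mol.
V = nRT/P = (0.2245 × 8.314 × 317) / (167 × 10³) = 0.00354 m³ = 3.54 L.

3.54 L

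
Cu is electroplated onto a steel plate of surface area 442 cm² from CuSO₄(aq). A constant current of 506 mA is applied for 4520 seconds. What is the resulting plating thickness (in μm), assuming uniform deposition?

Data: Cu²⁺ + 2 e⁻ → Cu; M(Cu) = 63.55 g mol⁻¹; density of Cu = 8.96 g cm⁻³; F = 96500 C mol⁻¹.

1.90 μm

Q = I·t = 0.5060 × 4520.0 = 2287 C; n(e⁻) = 0.02370 mol.
n(Cu) = n(e⁻)/2 = 0.01185 mol, so m = 0.01185 × 63.55 = 0.7531 g.
Volume = m/ρ = 0.7531 / 8.96 = 0.08405 cm³.
Thickness = V/A = 0.08405 / 442 = 1.90 × 10⁻⁴ cm = 1.90 μm.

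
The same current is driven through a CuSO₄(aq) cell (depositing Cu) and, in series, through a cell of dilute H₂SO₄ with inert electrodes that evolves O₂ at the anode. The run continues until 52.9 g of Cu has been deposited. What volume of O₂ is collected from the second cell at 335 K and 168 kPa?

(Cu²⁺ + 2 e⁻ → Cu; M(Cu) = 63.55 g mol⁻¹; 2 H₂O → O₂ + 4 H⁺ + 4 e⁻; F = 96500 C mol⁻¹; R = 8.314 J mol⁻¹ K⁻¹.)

6.90 L

n(Cu) = 52.9 / 63.55 = 0.8324 mol, so n(e⁻) = 2 × 0.8324 = 1.665 mol.
The cells are in series, so the same 1.665 mol of electrons passes through the second cell.
2 H₂O → O₂ + 4 H⁺ + 4 e⁻ — 4 mol e⁻ per mol O₂, so n(O₂) = 1.665/4 = 0.4162 mol.
V = nRT/P = (0.4162 × 8.314 × 335) / (168 × 10³) = 0.00690 m³ = 6.90 L.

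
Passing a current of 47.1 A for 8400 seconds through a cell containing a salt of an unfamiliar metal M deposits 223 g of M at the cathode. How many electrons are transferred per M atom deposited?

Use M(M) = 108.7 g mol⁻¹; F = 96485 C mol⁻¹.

2

Q = I·t = 47.10 A × 8400.0 s = 395600 C, so n(e⁻) = 395600/96485 = 4.101 mol.
n(M) deposited = 223 / 108.7 = 2.052 mol.
Electrons per atom = n(e⁻)/n(M) = 4.101 / 2.052 = 2.00 ≈ 2, so the ion is M²⁺.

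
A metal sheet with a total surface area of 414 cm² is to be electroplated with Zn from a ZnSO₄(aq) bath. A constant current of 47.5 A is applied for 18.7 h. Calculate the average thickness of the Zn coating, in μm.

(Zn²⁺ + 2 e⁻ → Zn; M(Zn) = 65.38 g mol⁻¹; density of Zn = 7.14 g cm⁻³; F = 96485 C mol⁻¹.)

3670 μm

Q = I·t = 47.50 × 67320 = 3198000 C; n(e⁻) = 33.14 mol.
n(Zn) = n(e⁻)/2 = 16.57 mol, so m = 16.57 × 65.38 = 1083 g.
Volume = m/ρ = 1083 / 7.14 = 151.7 cm³.
Thickness = V/A = 151.7 / 414 = 0.367 cm = 3670 μm.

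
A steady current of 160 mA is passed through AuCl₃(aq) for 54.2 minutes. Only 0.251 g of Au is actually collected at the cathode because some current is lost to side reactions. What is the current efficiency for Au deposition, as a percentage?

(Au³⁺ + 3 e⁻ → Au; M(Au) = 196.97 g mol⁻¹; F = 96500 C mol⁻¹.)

Q = I·t = 0.1600 × 3252.0 = 520.3 C; n(e⁻) = 520.3/96500 = 0.005392 mol.
Theoretical n(Au) = n(e⁻)/3 = 0.001797 mol, i.e. m_theo = 0.001797 × 196.97 = 0.3540 g.
Efficiency = m_actual / m_theo = 0.251 / 0.3540 = 70.9 %.

70.9 %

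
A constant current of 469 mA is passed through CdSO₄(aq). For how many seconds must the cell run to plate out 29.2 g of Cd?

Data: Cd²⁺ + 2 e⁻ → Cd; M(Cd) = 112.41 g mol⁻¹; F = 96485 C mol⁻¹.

1.07 × 10⁵ s

n(Cd) = m/M = 29.2 / 112.41 = 0.2598 mol.
Each Cd atom requires 2 electrons, so n(e⁻) = 2 × 0.2598 = 0.5195 mol.
Q = n(e⁻)·F = 0.5195 × 96485 = 50130 C.
t = Q/I = 50130 / 0.4690 A = 106900 s.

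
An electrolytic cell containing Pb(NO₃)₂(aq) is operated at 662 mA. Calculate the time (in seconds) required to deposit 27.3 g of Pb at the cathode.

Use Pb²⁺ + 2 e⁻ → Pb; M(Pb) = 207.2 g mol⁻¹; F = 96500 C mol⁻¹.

38400 s

n(Pb) = m/M = 27.3 / 207.2 = 0.1318 mol.
Each Pb atom requires 2 electrons, so n(e⁻) = 2 × 0.1318 = 0.2635 mol.
Q = n(e⁻)·F = 0.2635 × 96500 = 25430 C.
t = Q/I = 25430 / 0.6620 A = 38410 s.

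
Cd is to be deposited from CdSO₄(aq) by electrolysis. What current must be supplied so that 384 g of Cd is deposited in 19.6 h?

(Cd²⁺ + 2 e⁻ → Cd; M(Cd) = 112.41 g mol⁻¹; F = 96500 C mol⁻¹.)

9.34 A

n(Cd) = 384 / 112.41 = 3.416 mol.
n(e⁻) = 2 × 3.416 = 6.832 mol.
Q = n(e⁻)·F = 6.832 × 96500 = 659300 C.
I = Q/t = 659300 / 70560 s = 9.34 A.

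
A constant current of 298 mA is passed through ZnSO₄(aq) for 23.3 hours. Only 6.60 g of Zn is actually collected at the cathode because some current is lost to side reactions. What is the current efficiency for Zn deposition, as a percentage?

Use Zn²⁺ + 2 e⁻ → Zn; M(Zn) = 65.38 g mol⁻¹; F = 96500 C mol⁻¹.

77.9 %

Q = I·t = 0.2980 × 83880 = 25000 C; n(e⁻) = 25000/96500 = 0.2590 mol.
Theoretical n(Zn) = n(e⁻)/2 = 0.1295 mol, i.e. m_theo = 0.1295 × 65.38 = 8.468 g.
Efficiency = m_actual / m_theo = 6.60 / 8.468 = 77.9 %.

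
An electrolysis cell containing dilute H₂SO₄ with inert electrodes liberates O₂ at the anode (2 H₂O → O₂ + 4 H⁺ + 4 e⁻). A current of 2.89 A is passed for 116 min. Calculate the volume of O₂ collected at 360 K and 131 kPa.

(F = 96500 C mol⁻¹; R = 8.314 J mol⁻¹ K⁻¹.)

1.19 L

Q = I·t = 2.890 A × 6960.0 s = 20110 C.
n(e⁻) = Q/F = 20110 / 96500 = 0.2084 mol.
4 electrons are transferred per O₂ molecule, so n(O₂) = 0.2084 / 4 = 0.05211 mol.
V = nRT/P = (0.05211 × 8.314 × 360) / (131 × 10³ Pa) = 0.00119 m³ = 1.19 L.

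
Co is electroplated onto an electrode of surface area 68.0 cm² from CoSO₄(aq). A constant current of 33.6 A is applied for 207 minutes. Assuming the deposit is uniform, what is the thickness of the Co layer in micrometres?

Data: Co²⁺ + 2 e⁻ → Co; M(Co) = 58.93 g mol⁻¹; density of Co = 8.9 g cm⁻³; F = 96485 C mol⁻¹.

Q = I·t = 33.60 × 12420 = 417300 C; n(e⁻) = 4.325 mol.
n(Co) = n(e⁻)/2 = 2.163 mol, so m = 2.163 × 58.93 = 127.4 g.
Volume = m/ρ = 127.4 / 8.9 = 14.32 cm³.
Thickness = V/A = 14.32 / 68.0 = 0.211 cm = 2110 μm.

2110 μm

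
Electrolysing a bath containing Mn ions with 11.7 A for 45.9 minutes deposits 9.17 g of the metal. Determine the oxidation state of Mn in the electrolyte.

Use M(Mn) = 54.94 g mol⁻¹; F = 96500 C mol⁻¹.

Q = I·t = 11.70 A × 2754.0 s = 32220 C, so n(e⁻) = 32220/96500 = 0.3339 mol.
n(Mn) deposited = 9.17 / 54.94 = 0.1669 mol.
Electrons per atom = n(e⁻)/n(Mn) = 0.3339 / 0.1669 = 2.00 ≈ 2, so the ion is Mn²⁺.

+2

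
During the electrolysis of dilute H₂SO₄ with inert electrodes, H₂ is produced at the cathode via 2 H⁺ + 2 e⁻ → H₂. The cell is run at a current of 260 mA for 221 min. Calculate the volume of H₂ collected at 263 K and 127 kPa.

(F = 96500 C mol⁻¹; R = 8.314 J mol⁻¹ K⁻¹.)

0.308 L

Q = I·t = 0.2600 A × 13260 s = 3448 C.
n(e⁻) = Q/F = 3448 / 96500 = 0.03573 mol.
2 electrons are transferred per H₂ molecule, so n(H₂) = 0.03573 / 2 = 0.01786 mol.
V = nRT/P = (0.01786 × 8.314 × 263) / (127 × 10³ Pa) = 3.08 × 10⁻⁴ m³ = 0.308 L.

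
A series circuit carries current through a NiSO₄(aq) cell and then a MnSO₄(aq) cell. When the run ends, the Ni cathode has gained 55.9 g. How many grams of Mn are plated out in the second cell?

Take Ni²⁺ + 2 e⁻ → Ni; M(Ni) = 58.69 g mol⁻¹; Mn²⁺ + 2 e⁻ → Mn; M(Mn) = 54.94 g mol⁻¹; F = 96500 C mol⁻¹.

n(Ni) = 55.9 / 58.69 = 0.9525 mol.
Since Ni²⁺ + 2 e⁻ → Ni, n(e⁻) passed = 2 × 0.9525 = 1.905 mol.
Cells in series carry the same charge, so the same 1.905 mol of electrons passes through cell 2.
Mn²⁺ + 2 e⁻ → Mn, so n(Mn) = 1.905 / 2 = 0.9525 mol.
m(Mn) = 0.9525 × 54.94 = 52.3 g.

52.3 g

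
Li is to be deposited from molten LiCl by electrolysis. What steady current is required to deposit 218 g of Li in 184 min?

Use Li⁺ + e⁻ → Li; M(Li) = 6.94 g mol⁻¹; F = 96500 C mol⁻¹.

n(Li) = 218 / 6.94 = 31.41 mol.
n(e⁻) = 1 × 31.41 = 31.41 mol.
Q = n(e⁻)·F = 31.41 × 96500 = 3031000 C.
I = Q/t = 3031000 / 11040 s = 275 A.

275 A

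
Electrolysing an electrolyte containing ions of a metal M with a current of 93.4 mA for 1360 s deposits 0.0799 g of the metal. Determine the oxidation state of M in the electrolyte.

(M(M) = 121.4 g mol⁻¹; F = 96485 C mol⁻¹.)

Q = I·t = 0.09340 A × 1360.0 s = 127.0 C, so n(e⁻) = 127.0/96485 = 0.001317 mol.
n(M) deposited = 0.0799 / 121.4 = 0.0006582 mol.
Electrons per atom = n(e⁻)/n(M) = 0.001317 / 0.0006582 = 2.00 ≈ 2, so the ion is M²⁺.

+2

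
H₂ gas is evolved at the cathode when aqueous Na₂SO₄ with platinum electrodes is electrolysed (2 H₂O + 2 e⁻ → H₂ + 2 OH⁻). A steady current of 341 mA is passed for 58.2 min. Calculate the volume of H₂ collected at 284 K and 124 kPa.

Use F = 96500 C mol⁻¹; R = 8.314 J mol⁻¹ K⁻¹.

0.117 L

Q = I·t = 0.3410 A × 3492.0 s = 1191 C.
n(e⁻) = Q/F = 1191 / 96500 = 0.01234 mol.
2 electrons are transferred per H₂ molecule, so n(H₂) = 0.01234 / 2 = 0.006170 mol.
V = nRT/P = (0.006170 × 8.314 × 284) / (124 × 10³ Pa) = 1.17 × 10⁻⁴ m³ = 0.117 L.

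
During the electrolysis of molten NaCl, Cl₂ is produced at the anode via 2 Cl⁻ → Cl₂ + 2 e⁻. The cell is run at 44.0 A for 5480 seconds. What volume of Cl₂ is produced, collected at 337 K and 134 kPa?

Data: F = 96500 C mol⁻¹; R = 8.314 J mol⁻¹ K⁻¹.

26.1 L

Q = I·t = 44.00 A × 5480.0 s = 241100 C.
n(e⁻) = Q/F = 241100 / 96500 = 2.499 mol.
2 electrons are transferred per Cl₂ molecule, so n(Cl₂) = 2.499 / 2 = 1.249 mol.
V = nRT/P = (1.249 × 8.314 × 337) / (134 × 10³ Pa) = 0.0261 m³ = 26.1 L.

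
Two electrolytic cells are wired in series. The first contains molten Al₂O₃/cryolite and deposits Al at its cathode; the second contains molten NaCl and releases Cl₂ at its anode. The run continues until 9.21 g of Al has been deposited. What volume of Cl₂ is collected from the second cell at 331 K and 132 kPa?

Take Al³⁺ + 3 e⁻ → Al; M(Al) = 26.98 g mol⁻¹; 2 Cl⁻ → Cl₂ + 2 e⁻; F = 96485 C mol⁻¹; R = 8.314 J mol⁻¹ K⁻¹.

n(Al) = 9.21 / 26.98 = 0.3414 mol, so n(e⁻) = 3 × 0.3414 = 1.024 mol.
The cells are in series, so the same 1.024 mol of electrons passes through the second cell.
2 Cl⁻ → Cl₂ + 2 e⁻ — 2 mol e⁻ per mol Cl₂, so n(Cl₂) = 1.024/2 = 0.5120 mol.
V = nRT/P = (0.5120 × 8.314 × 331) / (132 × 10³) = 0.0107 m³ = 10.7 L.

10.7 L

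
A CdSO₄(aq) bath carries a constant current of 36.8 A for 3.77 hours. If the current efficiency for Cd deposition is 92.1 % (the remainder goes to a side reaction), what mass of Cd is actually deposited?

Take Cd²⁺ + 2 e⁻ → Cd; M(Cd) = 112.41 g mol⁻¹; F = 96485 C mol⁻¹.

Q = I·t = 36.80 × 13572 = 499400 C.
n(e⁻) = 499400/96485 = 5.176 mol; theoretically n(Cd) = 5.176/2 = 2.588 mol, m_theo = 290.9 g.
At 92.1 % efficiency, m_actual = 0.921 × 290.9 = 268 g.

268 g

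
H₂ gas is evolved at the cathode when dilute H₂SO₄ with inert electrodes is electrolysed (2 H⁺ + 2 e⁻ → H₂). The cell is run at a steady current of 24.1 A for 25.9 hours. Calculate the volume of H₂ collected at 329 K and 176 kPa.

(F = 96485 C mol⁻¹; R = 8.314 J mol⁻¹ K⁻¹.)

Q = I·t = 24.10 A × 93240 s = 2247000 C.
n(e⁻) = Q/F = 2247000 / 96485 = 23.29 mol.
2 electrons are transferred per H₂ molecule, so n(H₂) = 23.29 / 2 = 11.64 mol.
V = nRT/P = (11.64 × 8.314 × 329) / (176 × 10³ Pa) = 0.181 m³ = 181 L.

181 L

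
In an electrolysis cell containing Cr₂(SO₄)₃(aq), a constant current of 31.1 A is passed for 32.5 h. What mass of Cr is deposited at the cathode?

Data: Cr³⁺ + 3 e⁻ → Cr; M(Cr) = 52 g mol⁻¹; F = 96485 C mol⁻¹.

Q = I·t = 31.10 A × 117000 s = 3639000 C.
n(e⁻) = Q/F = 3639000 / 96485 = 37.71 mol.
Cr³⁺ + 3 e⁻ → Cr, so n(Cr) = n(e⁻)/3 = 12.57 mol.
m = n·M = 12.57 × 52 = 654 g.

654 g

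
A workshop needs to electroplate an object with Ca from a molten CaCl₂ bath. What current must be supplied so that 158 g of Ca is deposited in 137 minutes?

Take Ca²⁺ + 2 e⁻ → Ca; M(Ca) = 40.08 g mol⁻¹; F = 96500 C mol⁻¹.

n(Ca) = 158 / 40.08 = 3.942 mol.
n(e⁻) = 2 × 3.942 = 7.884 mol.
Q = n(e⁻)·F = 7.884 × 96500 = 760800 C.
I = Q/t = 760800 / 8220.0 s = 92.6 A.

92.6 A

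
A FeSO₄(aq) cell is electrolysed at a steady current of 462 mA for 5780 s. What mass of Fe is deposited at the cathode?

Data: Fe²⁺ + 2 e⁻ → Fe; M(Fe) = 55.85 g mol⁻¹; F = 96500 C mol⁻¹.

Q = I·t = 0.4620 A × 5780.0 s = 2670 C.
n(e⁻) = Q/F = 2670 / 96500 = 0.02767 mol.
Fe²⁺ + 2 e⁻ → Fe, so n(Fe) = n(e⁻)/2 = 0.01384 mol.
m = n·M = 0.01384 × 55.85 = 0.773 g.

0.773 g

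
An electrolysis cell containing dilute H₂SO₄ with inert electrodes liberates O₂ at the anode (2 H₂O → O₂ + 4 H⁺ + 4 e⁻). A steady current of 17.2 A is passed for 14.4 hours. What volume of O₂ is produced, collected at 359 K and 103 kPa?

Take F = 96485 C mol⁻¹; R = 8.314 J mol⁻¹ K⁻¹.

Q = I·t = 17.20 A × 51840 s = 891600 C.
n(e⁻) = Q/F = 891600 / 96485 = 9.241 mol.
4 electrons are transferred per O₂ molecule, so n(O₂) = 9.241 / 4 = 2.310 mol.
V = nRT/P = (2.310 × 8.314 × 359) / (103 × 10³ Pa) = 0.0669 m³ = 66.9 L.

66.9 L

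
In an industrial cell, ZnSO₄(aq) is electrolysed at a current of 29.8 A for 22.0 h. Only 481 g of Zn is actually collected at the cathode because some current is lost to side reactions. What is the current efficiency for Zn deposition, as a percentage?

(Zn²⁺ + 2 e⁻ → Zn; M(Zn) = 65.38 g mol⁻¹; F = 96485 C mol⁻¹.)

60.2 %

Q = I·t = 29.80 × 79200 = 2360000 C; n(e⁻) = 2360000/96485 = 24.46 mol.
Theoretical n(Zn) = n(e⁻)/2 = 12.23 mol, i.e. m_theo = 12.23 × 65.38 = 799.6 g.
Efficiency = m_actual / m_theo = 481 / 799.6 = 60.2 %.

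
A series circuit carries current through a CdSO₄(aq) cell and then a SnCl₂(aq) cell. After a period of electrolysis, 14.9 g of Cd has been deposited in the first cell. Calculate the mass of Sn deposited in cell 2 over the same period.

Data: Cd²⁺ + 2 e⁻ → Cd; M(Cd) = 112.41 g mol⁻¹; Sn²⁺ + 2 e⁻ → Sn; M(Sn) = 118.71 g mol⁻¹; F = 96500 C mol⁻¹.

15.7 g

n(Cd) = 14.9 / 112.41 = 0.1326 mol.
Since Cd²⁺ + 2 e⁻ → Cd, n(e⁻) passed = 2 × 0.1326 = 0.2651 mol.
Cells in series carry the same charge, so the same 0.2651 mol of electrons passes through cell 2.
Sn²⁺ + 2 e⁻ → Sn, so n(Sn) = 0.2651 / 2 = 0.1326 mol.
m(Sn) = 0.1326 × 118.71 = 15.7 g.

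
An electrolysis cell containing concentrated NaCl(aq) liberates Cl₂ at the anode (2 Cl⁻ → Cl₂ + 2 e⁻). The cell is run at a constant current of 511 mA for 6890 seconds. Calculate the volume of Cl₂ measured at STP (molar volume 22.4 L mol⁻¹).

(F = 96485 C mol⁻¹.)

0.409 L

Q = I·t = 0.5110 A × 6890.0 s = 3521 C.
n(e⁻) = Q/F = 3521 / 96485 = 0.03649 mol.
2 electrons are transferred per Cl₂ molecule, so n(Cl₂) = 0.03649 / 2 = 0.01825 mol.
V = n × V_m = 0.01825 × 22.4 = 0.409 L.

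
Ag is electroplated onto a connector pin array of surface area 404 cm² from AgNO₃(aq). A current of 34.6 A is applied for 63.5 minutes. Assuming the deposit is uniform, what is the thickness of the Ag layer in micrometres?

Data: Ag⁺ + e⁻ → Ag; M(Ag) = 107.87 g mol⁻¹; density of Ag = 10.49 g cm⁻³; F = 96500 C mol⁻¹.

Q = I·t = 34.60 × 3810.0 = 131800 C; n(e⁻) = 1.366 mol.
n(Ag) = n(e⁻)/1 = 1.366 mol, so m = 1.366 × 107.87 = 147.4 g.
Volume = m/ρ = 147.4 / 10.49 = 14.05 cm³.
Thickness = V/A = 14.05 / 404 = 0.0348 cm = 348 μm.

348 μm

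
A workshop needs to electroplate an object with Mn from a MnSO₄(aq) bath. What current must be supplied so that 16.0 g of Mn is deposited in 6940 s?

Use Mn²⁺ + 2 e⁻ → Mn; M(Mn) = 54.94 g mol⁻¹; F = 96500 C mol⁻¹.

n(Mn) = 16.0 / 54.94 = 0.2912 mol.
n(e⁻) = 2 × 0.2912 = 0.5825 mol.
Q = n(e⁻)·F = 0.5825 × 96500 = 56210 C.
I = Q/t = 56210 / 6940.0 s = 8.10 A.

8.10 A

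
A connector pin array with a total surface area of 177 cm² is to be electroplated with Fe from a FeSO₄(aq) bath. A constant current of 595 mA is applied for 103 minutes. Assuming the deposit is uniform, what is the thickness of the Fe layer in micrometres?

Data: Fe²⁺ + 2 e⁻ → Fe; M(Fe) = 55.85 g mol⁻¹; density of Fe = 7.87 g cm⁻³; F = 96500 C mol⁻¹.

7.64 μm

Q = I·t = 0.5950 × 6180.0 = 3677 C; n(e⁻) = 0.03810 mol.
n(Fe) = n(e⁻)/2 = 0.01905 mol, so m = 0.01905 × 55.85 = 1.064 g.
Volume = m/ρ = 1.064 / 7.87 = 0.1352 cm³.
Thickness = V/A = 0.1352 / 177 = 7.64 × 10⁻⁴ cm = 7.64 μm.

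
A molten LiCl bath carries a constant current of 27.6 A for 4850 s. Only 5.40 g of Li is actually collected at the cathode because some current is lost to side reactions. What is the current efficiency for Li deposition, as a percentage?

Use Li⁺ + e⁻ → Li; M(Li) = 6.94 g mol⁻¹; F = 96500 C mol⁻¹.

56.1 %

Q = I·t = 27.60 × 4850.0 = 133900 C; n(e⁻) = 133900/96500 = 1.387 mol.
Theoretical n(Li) = n(e⁻)/1 = 1.387 mol, i.e. m_theo = 1.387 × 6.94 = 9.627 g.
Efficiency = m_actual / m_theo = 5.40 / 9.627 = 56.1 %.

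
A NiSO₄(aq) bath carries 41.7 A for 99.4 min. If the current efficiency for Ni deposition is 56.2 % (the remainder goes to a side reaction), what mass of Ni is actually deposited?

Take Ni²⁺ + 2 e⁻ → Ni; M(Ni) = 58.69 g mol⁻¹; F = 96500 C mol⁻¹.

42.5 g

Q = I·t = 41.70 × 5964.0 = 248700 C.
n(e⁻) = 248700/96500 = 2.577 mol; theoretically n(Ni) = 2.577/2 = 1.289 mol, m_theo = 75.63 g.
At 56.2 % efficiency, m_actual = 0.562 × 75.63 = 42.5 g.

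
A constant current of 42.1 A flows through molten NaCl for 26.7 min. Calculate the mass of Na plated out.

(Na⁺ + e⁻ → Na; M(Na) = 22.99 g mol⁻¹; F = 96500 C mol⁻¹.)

Q = I·t = 42.10 A × 1602.0 s = 67440 C.
n(e⁻) = Q/F = 67440 / 96500 = 0.6989 mol.
Na⁺ + e⁻ → Na, so n(Na) = n(e⁻)/1 = 0.6989 mol.
m = n·M = 0.6989 × 22.99 = 16.1 g.

16.1 g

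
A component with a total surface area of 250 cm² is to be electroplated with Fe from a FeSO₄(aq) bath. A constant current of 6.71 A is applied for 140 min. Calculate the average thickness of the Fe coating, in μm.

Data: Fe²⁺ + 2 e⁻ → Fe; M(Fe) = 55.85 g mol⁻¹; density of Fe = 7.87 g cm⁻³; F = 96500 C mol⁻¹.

82.9 μm

Q = I·t = 6.710 × 8400.0 = 56360 C; n(e⁻) = 0.5841 mol.
n(Fe) = n(e⁻)/2 = 0.2920 mol, so m = 0.2920 × 55.85 = 16.31 g.
Volume = m/ρ = 16.31 / 7.87 = 2.072 cm³.
Thickness = V/A = 2.072 / 250 = 0.00829 cm = 82.9 μm.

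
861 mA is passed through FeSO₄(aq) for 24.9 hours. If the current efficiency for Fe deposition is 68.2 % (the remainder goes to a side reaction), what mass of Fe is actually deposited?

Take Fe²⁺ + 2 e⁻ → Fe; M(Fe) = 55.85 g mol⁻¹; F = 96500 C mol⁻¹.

Q = I·t = 0.8610 × 89640 = 77180 C.
n(e⁻) = 77180/96500 = 0.7998 mol; theoretically n(Fe) = 0.7998/2 = 0.3999 mol, m_theo = 22.33 g.
At 68.2 % efficiency, m_actual = 0.682 × 22.33 = 15.2 g.

15.2 g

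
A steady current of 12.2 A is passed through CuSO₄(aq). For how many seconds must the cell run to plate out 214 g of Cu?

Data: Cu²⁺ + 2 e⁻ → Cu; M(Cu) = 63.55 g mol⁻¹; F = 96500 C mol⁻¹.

53300 s

n(Cu) = m/M = 214 / 63.55 = 3.367 mol.
Each Cu atom requires 2 electrons, so n(e⁻) = 2 × 3.367 = 6.735 mol.
Q = n(e⁻)·F = 6.735 × 96500 = 649900 C.
t = Q/I = 649900 / 12.20 A = 53270 s.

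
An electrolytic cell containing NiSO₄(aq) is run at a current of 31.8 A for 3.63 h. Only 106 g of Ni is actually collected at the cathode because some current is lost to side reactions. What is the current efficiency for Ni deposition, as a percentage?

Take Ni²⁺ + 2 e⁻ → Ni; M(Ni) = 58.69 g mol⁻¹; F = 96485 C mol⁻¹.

83.9 %

Q = I·t = 31.80 × 13068 = 415600 C; n(e⁻) = 415600/96485 = 4.307 mol.
Theoretical n(Ni) = n(e⁻)/2 = 2.154 mol, i.e. m_theo = 2.154 × 58.69 = 126.4 g.
Efficiency = m_actual / m_theo = 106 / 126.4 = 83.9 %.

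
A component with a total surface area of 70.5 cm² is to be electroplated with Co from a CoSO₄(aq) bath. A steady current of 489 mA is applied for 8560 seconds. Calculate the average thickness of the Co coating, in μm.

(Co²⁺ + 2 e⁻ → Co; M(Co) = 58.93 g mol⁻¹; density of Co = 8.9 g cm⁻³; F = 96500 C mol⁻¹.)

Q = I·t = 0.4890 × 8560.0 = 4186 C; n(e⁻) = 0.04338 mol.
n(Co) = n(e⁻)/2 = 0.02169 mol, so m = 0.02169 × 58.93 = 1.278 g.
Volume = m/ρ = 1.278 / 8.9 = 0.1436 cm³.
Thickness = V/A = 0.1436 / 70.5 = 0.00204 cm = 20.4 μm.

20.4 μm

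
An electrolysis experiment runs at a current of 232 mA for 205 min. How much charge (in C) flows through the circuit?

2850 C

Q = I·t = 0.2320 A × 12300 s = 2850 C.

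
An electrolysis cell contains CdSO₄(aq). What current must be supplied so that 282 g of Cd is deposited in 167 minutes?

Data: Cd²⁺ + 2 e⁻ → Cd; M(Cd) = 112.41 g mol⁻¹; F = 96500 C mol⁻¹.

48.3 A

n(Cd) = 282 / 112.41 = 2.509 mol.
n(e⁻) = 2 × 2.509 = 5.017 mol.
Q = n(e⁻)·F = 5.017 × 96500 = 484200 C.
I = Q/t = 484200 / 10020 s = 48.3 A.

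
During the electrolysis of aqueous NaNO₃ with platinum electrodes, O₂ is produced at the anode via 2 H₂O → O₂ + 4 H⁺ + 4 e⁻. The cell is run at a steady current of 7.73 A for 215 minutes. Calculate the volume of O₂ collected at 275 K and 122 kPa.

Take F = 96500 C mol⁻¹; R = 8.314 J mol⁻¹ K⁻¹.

Q = I·t = 7.730 A × 12900 s = 99720 C.
n(e⁻) = Q/F = 99720 / 96500 = 1.033 mol.
4 electrons are transferred per O₂ molecule, so n(O₂) = 1.033 / 4 = 0.2583 mol.
V = nRT/P = (0.2583 × 8.314 × 275) / (122 × 10³ Pa) = 0.00484 m³ = 4.84 L.

4.84 L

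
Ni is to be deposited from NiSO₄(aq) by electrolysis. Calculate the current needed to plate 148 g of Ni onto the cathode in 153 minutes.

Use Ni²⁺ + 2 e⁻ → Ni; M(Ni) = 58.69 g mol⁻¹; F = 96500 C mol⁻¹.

53.0 A

n(Ni) = 148 / 58.69 = 2.522 mol.
n(e⁻) = 2 × 2.522 = 5.043 mol.
Q = n(e⁻)·F = 5.043 × 96500 = 486700 C.
I = Q/t = 486700 / 9180.0 s = 53.0 A.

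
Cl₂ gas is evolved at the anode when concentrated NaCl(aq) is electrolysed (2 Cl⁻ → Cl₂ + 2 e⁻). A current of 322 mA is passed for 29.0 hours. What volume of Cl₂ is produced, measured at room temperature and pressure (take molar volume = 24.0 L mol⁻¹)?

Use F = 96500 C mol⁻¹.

4.18 L

Q = I·t = 0.3220 A × 104400 s = 33620 C.
n(e⁻) = Q/F = 33620 / 96500 = 0.3484 mol.
2 electrons are transferred per Cl₂ molecule, so n(Cl₂) = 0.3484 / 2 = 0.1742 mol.
V = n × V_m = 0.1742 × 24.0 = 4.18 L.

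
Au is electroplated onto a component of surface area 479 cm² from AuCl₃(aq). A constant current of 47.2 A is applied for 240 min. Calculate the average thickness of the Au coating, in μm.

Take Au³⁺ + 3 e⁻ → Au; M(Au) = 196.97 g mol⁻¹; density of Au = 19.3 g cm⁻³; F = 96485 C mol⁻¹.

Q = I·t = 47.20 × 14400 = 679700 C; n(e⁻) = 7.044 mol.
n(Au) = n(e⁻)/3 = 2.348 mol, so m = 2.348 × 196.97 = 462.5 g.
Volume = m/ρ = 462.5 / 19.3 = 23.96 cm³.
Thickness = V/A = 23.96 / 479 = 0.0500 cm = 500 μm.

500 μm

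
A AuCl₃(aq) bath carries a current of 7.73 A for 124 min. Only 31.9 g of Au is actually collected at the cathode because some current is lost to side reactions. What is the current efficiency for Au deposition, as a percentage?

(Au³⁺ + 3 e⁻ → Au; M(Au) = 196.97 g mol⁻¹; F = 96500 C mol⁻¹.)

81.5 %

Q = I·t = 7.730 × 7440.0 = 57510 C; n(e⁻) = 57510/96500 = 0.5960 mol.
Theoretical n(Au) = n(e⁻)/3 = 0.1987 mol, i.e. m_theo = 0.1987 × 196.97 = 39.13 g.
Efficiency = m_actual / m_theo = 31.9 / 39.13 = 81.5 %.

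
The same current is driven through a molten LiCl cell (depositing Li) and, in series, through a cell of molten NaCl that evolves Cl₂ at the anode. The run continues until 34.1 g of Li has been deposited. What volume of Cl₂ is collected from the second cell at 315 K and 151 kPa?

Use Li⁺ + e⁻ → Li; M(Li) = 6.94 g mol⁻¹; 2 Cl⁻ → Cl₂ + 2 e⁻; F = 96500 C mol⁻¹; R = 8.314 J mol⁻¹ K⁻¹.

42.6 L

n(Li) = 34.1 / 6.94 = 4.914 mol, so n(e⁻) = 1 × 4.914 = 4.914 mol.
The cells are in series, so the same 4.914 mol of electrons passes through the second cell.
2 Cl⁻ → Cl₂ + 2 e⁻ — 2 mol e⁻ per mol Cl₂, so n(Cl₂) = 4.914/2 = 2.457 mol.
V = nRT/P = (2.457 × 8.314 × 315) / (151 × 10³) = 0.0426 m³ = 42.6 L.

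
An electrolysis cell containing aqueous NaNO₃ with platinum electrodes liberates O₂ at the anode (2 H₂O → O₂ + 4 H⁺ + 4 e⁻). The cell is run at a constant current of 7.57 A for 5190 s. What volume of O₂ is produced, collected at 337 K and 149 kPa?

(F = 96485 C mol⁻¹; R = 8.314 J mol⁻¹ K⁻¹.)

1.91 L

Q = I·t = 7.570 A × 5190.0 s = 39290 C.
n(e⁻) = Q/F = 39290 / 96485 = 0.4072 mol.
4 electrons are transferred per O₂ molecule, so n(O₂) = 0.4072 / 4 = 0.1018 mol.
V = nRT/P = (0.1018 × 8.314 × 337) / (149 × 10³ Pa) = 0.00191 m³ = 1.91 L.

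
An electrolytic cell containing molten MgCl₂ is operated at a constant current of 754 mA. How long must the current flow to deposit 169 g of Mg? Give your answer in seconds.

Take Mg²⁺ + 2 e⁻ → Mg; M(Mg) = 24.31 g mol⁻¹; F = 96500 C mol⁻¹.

n(Mg) = m/M = 169 / 24.31 = 6.952 mol.
Each Mg atom requires 2 electrons, so n(e⁻) = 2 × 6.952 = 13.90 mol.
Q = n(e⁻)·F = 13.90 × 96500 = 1342000 C.
t = Q/I = 1342000 / 0.7540 A = 1779000 s.

1.78 × 10⁶ s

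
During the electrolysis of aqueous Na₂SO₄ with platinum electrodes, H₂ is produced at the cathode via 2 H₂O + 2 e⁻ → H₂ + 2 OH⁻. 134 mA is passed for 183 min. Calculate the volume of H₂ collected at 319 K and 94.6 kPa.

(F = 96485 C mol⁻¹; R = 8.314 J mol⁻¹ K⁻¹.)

Q = I·t = 0.1340 A × 10980 s = 1471 C.
n(e⁻) = Q/F = 1471 / 96485 = 0.01525 mol.
2 electrons are transferred per H₂ molecule, so n(H₂) = 0.01525 / 2 = 0.007625 mol.
V = nRT/P = (0.007625 × 8.314 × 319) / (94.6 × 10³ Pa) = 2.14 × 10⁻⁴ m³ = 0.214 L.

0.214 L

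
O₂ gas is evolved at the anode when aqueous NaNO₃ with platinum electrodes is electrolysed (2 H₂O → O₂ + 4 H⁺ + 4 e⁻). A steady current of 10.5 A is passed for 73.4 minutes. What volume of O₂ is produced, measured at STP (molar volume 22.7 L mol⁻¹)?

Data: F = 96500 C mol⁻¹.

Q = I·t = 10.50 A × 4404.0 s = 46240 C.
n(e⁻) = Q/F = 46240 / 96500 = 0.4792 mol.
4 electrons are transferred per O₂ molecule, so n(O₂) = 0.4792 / 4 = 0.1198 mol.
V = n × V_m = 0.1198 × 22.7 = 2.72 L.

2.72 L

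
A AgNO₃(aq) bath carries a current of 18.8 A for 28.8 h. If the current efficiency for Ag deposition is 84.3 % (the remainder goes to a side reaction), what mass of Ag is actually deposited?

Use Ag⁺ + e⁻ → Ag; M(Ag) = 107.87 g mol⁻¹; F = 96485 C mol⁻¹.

Q = I·t = 18.80 × 103680 = 1949000 C.
n(e⁻) = 1949000/96485 = 20.20 mol; theoretically n(Ag) = 20.20/1 = 20.20 mol, m_theo = 2179 g.
At 84.3 % efficiency, m_actual = 0.843 × 2179 = 1840 g.

1840 g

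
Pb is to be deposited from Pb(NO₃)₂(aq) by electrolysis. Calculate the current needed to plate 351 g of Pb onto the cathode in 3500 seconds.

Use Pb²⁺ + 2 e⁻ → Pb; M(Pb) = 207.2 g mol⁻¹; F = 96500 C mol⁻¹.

n(Pb) = 351 / 207.2 = 1.694 mol.
n(e⁻) = 2 × 1.694 = 3.388 mol.
Q = n(e⁻)·F = 3.388 × 96500 = 326900 C.
I = Q/t = 326900 / 3500.0 s = 93.4 A.

93.4 A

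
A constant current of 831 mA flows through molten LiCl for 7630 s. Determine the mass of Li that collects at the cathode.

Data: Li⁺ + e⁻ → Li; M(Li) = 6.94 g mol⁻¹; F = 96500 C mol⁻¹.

Q = I·t = 0.8310 A × 7630.0 s = 6341 C.
n(e⁻) = Q/F = 6341 / 96500 = 0.06570 mol.
Li⁺ + e⁻ → Li, so n(Li) = n(e⁻)/1 = 0.06570 mol.
m = n·M = 0.06570 × 6.94 = 0.456 g.

0.456 g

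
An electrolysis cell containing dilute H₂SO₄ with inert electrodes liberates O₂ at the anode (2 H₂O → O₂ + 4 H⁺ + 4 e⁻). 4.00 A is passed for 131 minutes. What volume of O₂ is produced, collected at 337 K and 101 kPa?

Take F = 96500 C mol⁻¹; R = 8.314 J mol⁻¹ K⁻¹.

2.26 L

Q = I·t = 4.000 A × 7860.0 s = 31440 C.
n(e⁻) = Q/F = 31440 / 96500 = 0.3258 mol.
4 electrons are transferred per O₂ molecule, so n(O₂) = 0.3258 / 4 = 0.08145 mol.
V = nRT/P = (0.08145 × 8.314 × 337) / (101 × 10³ Pa) = 0.00226 m³ = 2.26 L.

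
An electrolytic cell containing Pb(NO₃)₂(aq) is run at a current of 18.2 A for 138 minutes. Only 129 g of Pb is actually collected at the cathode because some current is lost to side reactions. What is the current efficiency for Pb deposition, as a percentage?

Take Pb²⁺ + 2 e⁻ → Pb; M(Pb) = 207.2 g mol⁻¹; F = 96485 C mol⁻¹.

Q = I·t = 18.20 × 8280.0 = 150700 C; n(e⁻) = 150700/96485 = 1.562 mol.
Theoretical n(Pb) = n(e⁻)/2 = 0.7809 mol, i.e. m_theo = 0.7809 × 207.2 = 161.8 g.
Efficiency = m_actual / m_theo = 129 / 161.8 = 79.7 %.

79.7 %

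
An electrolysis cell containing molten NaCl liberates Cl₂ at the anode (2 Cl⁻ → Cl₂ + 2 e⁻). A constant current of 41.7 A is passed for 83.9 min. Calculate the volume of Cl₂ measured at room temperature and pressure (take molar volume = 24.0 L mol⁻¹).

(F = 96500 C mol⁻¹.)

26.1 L

Q = I·t = 41.70 A × 5034.0 s = 209900 C.
n(e⁻) = Q/F = 209900 / 96500 = 2.175 mol.
2 electrons are transferred per Cl₂ molecule, so n(Cl₂) = 2.175 / 2 = 1.088 mol.
V = n × V_m = 1.088 × 24.0 = 26.1 L.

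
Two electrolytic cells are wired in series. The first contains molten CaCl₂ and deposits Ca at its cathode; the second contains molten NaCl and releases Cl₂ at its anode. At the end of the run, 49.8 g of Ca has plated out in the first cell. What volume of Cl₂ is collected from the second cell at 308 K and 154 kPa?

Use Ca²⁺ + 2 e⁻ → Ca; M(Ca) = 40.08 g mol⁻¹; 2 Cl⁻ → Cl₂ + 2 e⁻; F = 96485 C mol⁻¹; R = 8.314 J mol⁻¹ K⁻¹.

n(Ca) = 49.8 / 40.08 = 1.243 mol, so n(e⁻) = 2 × 1.243 = 2.485 mol.
The cells are in series, so the same 2.485 mol of electrons passes through the second cell.
2 Cl⁻ → Cl₂ + 2 e⁻ — 2 mol e⁻ per mol Cl₂, so n(Cl₂) = 2.485/2 = 1.243 mol.
V = nRT/P = (1.243 × 8.314 × 308) / (154 × 10³) = 0.0207 m³ = 20.7 L.

20.7 L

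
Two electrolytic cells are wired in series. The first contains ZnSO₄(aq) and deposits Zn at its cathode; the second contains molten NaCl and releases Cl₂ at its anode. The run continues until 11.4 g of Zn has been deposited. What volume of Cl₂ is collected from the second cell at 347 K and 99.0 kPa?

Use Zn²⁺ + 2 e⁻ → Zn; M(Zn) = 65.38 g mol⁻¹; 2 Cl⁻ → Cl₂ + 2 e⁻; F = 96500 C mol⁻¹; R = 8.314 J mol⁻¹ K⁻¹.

5.08 L

n(Zn) = 11.4 / 65.38 = 0.1744 mol, so n(e⁻) = 2 × 0.1744 = 0.3487 mol.
The cells are in series, so the same 0.3487 mol of electrons passes through the second cell.
2 Cl⁻ → Cl₂ + 2 e⁻ — 2 mol e⁻ per mol Cl₂, so n(Cl₂) = 0.3487/2 = 0.1744 mol.
V = nRT/P = (0.1744 × 8.314 × 347) / (99.0 × 10³) = 0.00508 m³ = 5.08 L.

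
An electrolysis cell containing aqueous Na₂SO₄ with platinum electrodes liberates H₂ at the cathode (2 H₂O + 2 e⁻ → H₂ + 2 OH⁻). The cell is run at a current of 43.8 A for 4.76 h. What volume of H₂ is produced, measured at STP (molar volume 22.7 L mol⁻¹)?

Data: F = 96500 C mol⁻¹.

Q = I·t = 43.80 A × 17136 s = 750600 C.
n(e⁻) = Q/F = 750600 / 96500 = 7.778 mol.
2 electrons are transferred per H₂ molecule, so n(H₂) = 7.778 / 2 = 3.889 mol.
V = n × V_m = 3.889 × 22.7 = 88.3 L.

88.3 L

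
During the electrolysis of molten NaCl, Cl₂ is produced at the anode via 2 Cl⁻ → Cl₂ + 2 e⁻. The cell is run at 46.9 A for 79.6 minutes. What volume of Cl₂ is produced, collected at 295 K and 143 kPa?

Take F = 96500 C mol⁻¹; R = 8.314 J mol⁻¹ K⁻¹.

Q = I·t = 46.90 A × 4776.0 s = 224000 C.
n(e⁻) = Q/F = 224000 / 96500 = 2.321 mol.
2 electrons are transferred per Cl₂ molecule, so n(Cl₂) = 2.321 / 2 = 1.161 mol.
V = nRT/P = (1.161 × 8.314 × 295) / (143 × 10³ Pa) = 0.0199 m³ = 19.9 L.

19.9 L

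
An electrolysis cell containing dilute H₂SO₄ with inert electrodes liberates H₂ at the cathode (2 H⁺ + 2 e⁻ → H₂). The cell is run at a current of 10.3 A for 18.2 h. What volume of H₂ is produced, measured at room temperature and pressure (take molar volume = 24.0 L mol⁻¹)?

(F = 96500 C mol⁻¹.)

83.9 L

Q = I·t = 10.30 A × 65520 s = 674900 C.
n(e⁻) = Q/F = 674900 / 96500 = 6.993 mol.
2 electrons are transferred per H₂ molecule, so n(H₂) = 6.993 / 2 = 3.497 mol.
V = n × V_m = 3.497 × 24.0 = 83.9 L.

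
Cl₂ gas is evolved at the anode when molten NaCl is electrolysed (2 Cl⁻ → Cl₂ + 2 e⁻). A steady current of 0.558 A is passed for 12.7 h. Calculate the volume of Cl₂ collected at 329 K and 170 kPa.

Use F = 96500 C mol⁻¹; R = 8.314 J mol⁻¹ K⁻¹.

2.13 L

Q = I·t = 0.5580 A × 45720 s = 25510 C.
n(e⁻) = Q/F = 25510 / 96500 = 0.2644 mol.
2 electrons are transferred per Cl₂ molecule, so n(Cl₂) = 0.2644 / 2 = 0.1322 mol.
V = nRT/P = (0.1322 × 8.314 × 329) / (170 × 10³ Pa) = 0.00213 m³ = 2.13 L.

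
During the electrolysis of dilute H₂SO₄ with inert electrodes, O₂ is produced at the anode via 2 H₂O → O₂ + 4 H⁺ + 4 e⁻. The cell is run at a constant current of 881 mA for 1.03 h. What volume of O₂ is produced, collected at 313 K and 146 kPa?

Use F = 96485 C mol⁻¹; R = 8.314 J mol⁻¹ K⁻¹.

Q = I·t = 0.8810 A × 3708.0 s = 3267 C.
n(e⁻) = Q/F = 3267 / 96485 = 0.03386 mol.
4 electrons are transferred per O₂ molecule, so n(O₂) = 0.03386 / 4 = 0.008464 mol.
V = nRT/P = (0.008464 × 8.314 × 313) / (146 × 10³ Pa) = 1.51 × 10⁻⁴ m³ = 0.151 L.

0.151 L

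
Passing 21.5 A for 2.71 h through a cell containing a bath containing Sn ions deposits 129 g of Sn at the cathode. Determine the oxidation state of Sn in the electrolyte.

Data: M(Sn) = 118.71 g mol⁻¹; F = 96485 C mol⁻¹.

Q = I·t = 21.50 A × 9756.0 s = 209800 C, so n(e⁻) = 209800/96485 = 2.174 mol.
n(Sn) deposited = 129 / 118.71 = 1.087 mol.
Electrons per atom = n(e⁻)/n(Sn) = 2.174 / 1.087 = 2.00 ≈ 2, so the ion is Sn²⁺.

+2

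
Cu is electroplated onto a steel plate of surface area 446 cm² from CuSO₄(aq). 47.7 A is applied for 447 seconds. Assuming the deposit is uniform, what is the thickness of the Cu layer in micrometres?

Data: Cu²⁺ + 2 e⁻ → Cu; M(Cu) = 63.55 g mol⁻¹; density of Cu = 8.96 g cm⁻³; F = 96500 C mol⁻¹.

17.6 μm

Q = I·t = 47.70 × 447.00 = 21320 C; n(e⁻) = 0.2210 mol.
n(Cu) = n(e⁻)/2 = 0.1105 mol, so m = 0.1105 × 63.55 = 7.021 g.
Volume = m/ρ = 7.021 / 8.96 = 0.7836 cm³.
Thickness = V/A = 0.7836 / 446 = 0.00176 cm = 17.6 μm.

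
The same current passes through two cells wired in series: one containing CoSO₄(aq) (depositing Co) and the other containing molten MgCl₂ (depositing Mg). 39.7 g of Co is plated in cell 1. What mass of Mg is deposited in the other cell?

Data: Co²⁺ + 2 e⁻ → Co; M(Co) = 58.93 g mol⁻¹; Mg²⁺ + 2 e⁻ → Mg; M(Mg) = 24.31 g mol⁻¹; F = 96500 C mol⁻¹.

n(Co) = 39.7 / 58.93 = 0.6737 mol.
Since Co²⁺ + 2 e⁻ → Co, n(e⁻) passed = 2 × 0.6737 = 1.347 mol.
Cells in series carry the same charge, so the same 1.347 mol of electrons passes through cell 2.
Mg²⁺ + 2 e⁻ → Mg, so n(Mg) = 1.347 / 2 = 0.6737 mol.
m(Mg) = 0.6737 × 24.31 = 16.4 g.

16.4 g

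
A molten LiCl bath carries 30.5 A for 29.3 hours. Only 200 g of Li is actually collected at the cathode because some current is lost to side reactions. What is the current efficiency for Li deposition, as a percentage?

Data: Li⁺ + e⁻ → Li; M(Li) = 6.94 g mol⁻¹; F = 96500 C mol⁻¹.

Q = I·t = 30.50 × 105480 = 3217000 C; n(e⁻) = 3217000/96500 = 33.34 mol.
Theoretical n(Li) = n(e⁻)/1 = 33.34 mol, i.e. m_theo = 33.34 × 6.94 = 231.4 g.
Efficiency = m_actual / m_theo = 200 / 231.4 = 86.4 %.

86.4 %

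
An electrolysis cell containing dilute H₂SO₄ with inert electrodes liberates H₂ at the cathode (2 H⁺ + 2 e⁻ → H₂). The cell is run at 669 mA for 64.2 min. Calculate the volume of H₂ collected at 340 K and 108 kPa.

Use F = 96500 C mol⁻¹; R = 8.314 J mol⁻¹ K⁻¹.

Q = I·t = 0.6690 A × 3852.0 s = 2577 C.
n(e⁻) = Q/F = 2577 / 96500 = 0.02670 mol.
2 electrons are transferred per H₂ molecule, so n(H₂) = 0.02670 / 2 = 0.01335 mol.
V = nRT/P = (0.01335 × 8.314 × 340) / (108 × 10³ Pa) = 3.49 × 10⁻⁴ m³ = 0.349 L.

0.349 L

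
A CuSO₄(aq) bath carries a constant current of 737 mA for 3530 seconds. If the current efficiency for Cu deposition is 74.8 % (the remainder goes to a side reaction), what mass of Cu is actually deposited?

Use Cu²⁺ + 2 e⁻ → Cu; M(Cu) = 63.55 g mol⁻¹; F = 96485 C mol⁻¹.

Q = I·t = 0.7370 × 3530.0 = 2602 C.
n(e⁻) = 2602/96485 = 0.02696 mol; theoretically n(Cu) = 0.02696/2 = 0.01348 mol, m_theo = 0.8568 g.
At 74.8 % efficiency, m_actual = 0.748 × 0.8568 = 0.641 g.

0.641 g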